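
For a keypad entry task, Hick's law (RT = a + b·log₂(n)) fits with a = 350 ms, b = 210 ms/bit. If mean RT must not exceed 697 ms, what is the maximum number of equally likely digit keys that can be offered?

210·log₂ n ≤ 697 − 350 = 347, giving log₂ n ≤ 1.6524 and n ≤ 3.144. The largest whole number is 3.

3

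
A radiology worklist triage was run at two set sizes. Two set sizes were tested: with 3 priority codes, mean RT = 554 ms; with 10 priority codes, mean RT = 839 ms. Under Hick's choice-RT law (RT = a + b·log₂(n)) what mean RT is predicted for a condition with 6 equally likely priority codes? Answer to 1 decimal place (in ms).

RT is linear in log₂ n, so two points fix the line:
  b = (839 − 554) / (log₂ 10 − log₂ 3) = 285 / (3.3219 − 1.5850) = 164.079 ms/bit
  a = 554 − 164.079 × 1.5850 = 293.941 ms
Then RT(6) = 293.941 + 164.079 × log₂ 6 = 293.941 + 164.079 × 2.5850 ≈ 718.079 ms.

718.1 ms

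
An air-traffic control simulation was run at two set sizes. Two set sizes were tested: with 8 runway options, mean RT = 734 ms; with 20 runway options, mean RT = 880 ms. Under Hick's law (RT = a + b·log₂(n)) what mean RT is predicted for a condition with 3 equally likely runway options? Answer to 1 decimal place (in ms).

Fit slope and intercept:
  b = (880 − 734) / (log₂ 20 − log₂ 8) = 146 / (4.3219 − 3) = 110.445 ms/bit
  a = 734 − 110.445 × 3 = 402.666 ms
Then RT(3) = 402.666 + 110.445 × log₂ 3 = 402.666 + 110.445 × 1.5850 ≈ 577.717 ms.

577.7 ms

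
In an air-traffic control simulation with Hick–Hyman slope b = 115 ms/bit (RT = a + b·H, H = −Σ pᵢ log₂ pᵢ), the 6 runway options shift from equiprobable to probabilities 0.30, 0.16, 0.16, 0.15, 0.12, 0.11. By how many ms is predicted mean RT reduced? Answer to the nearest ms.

10 ms

Equiprobable entropy H₀ = log₂ 6 = 2.5850 bits.
Skewed entropy H = −Σ pᵢ log₂ pᵢ = 2.4950 bits.
ΔRT = b·(H₀ − H) = 115 × 0.0899 = 10.34 ms.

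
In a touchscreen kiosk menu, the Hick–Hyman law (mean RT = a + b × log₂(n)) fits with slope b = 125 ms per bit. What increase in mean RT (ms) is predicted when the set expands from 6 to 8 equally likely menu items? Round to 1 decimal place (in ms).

51.9 ms

ΔRT = (a + b log₂ n₂) − (a + b log₂ n₁) = b·(log₂ n₂ − log₂ n₁).
log₂(8) − log₂(6) = 3 − 2.5850 = 0.4150.
ΔRT = 125 × 0.4150 = 51.880 ms.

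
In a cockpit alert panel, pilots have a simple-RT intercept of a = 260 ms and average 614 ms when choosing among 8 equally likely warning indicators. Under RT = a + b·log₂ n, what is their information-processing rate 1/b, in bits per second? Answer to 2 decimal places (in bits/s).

Choice component = 614 − 260 = 354 ms over log₂(8) = 3 bits.
b = 354 / 3 = 118.000 ms/bit, so 1/b = 8.475 bits/s.

8.47 bits/s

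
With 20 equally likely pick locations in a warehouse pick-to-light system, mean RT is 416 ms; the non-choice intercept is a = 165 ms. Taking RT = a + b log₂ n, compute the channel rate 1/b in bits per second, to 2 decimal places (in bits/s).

b = (416 − 165)/log₂ 20 = 251/4.3219 = 58.076 ms per bit = 0.05808 s/bit; the reciprocal is 17.219 bits/s.

17.22 bits/s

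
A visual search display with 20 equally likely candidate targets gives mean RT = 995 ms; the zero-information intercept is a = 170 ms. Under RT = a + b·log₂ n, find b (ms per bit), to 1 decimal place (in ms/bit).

b = (995 − 170) / log₂(20) = 825 / 4.3219 = 190.887 ms/bit.

190.9 ms/bit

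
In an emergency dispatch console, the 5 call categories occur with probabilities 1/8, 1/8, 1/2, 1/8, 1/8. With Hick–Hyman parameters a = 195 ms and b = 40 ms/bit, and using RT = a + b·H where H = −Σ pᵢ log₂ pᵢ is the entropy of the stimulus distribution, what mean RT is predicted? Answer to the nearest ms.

H = −Σ pᵢ log₂ pᵢ = 0.125·3 + 0.125·3 + 0.5·1 + 0.125·3 + 0.125·3 = 2.000 bits.
RT = 195 + 40 × 2.000 = 275.00 ms.

275 ms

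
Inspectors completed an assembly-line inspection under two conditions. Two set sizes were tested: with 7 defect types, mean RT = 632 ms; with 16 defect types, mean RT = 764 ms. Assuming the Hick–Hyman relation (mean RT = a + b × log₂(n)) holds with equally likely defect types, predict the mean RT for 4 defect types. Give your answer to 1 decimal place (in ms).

RT is linear in log₂ n, so two points fix the line:
  b = (764 − 632) / (log₂ 16 − log₂ 7) = 132 / (4 − 2.8074) = 110.678 ms/bit
  a = 632 − 110.678 × 2.8074 = 321.287 ms
Then RT(4) = 321.287 + 110.678 × log₂ 4 = 321.287 + 110.678 × 2 ≈ 542.643 ms.

542.6 ms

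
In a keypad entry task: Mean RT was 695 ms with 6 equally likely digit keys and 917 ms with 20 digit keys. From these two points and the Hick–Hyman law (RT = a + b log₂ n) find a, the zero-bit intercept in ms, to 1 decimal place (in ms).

364.6 ms

b = (RT₂ − RT₁)/(log₂ n₂ − log₂ n₁) = (917 − 695)/(4.3219 − 2.5850) = 127.809 ms/bit.
a = RT₁ − b·log₂ n₁ = 695 − 127.809 × 2.5850 = 364.618 ms.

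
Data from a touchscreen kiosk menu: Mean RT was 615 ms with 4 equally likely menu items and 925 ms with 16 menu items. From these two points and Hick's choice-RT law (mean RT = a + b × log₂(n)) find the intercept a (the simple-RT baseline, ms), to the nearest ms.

Slope: b = (925 − 615) / (log₂ 16 − log₂ 4) = 310/2.0000 = 155 ms/bit.
a = RT₁ − b·log₂ n₁ = 615 − 155 × 2 = 305.000 ms.

305 ms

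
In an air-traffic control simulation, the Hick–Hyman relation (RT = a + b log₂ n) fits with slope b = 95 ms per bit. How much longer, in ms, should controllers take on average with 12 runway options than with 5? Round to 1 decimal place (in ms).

The intercept a cancels: ΔRT = b·(log₂ n₂ − log₂ n₁) = b·log₂(n₂/n₁).
log₂(12) − log₂(5) = 3.5850 − 2.3219 = 1.2630.
ΔRT = 95 × 1.2630 = 119.988 ms.

120.0 ms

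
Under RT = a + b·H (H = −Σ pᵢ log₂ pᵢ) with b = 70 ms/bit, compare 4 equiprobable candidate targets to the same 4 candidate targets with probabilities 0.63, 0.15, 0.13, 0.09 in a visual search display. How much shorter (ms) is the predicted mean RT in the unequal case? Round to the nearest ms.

The RT saving is b·ΔH. Equiprobable H₀ = log₂(4) = 2.0000 bits; with the given probabilities H = 1.5258 bits.
b·(H₀ − H) = 70 × (2.0000 − 1.5258) = 33.19 ms.

33 ms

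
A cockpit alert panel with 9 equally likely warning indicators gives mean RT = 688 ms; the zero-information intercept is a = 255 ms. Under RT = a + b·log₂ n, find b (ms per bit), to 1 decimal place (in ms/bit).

9 alternatives carry log₂ 9 = 3.1699 bits; the choice cost is 688 − 255 = 433 ms, so b = 433/3.1699 = 136.596 ms/bit.

136.6 ms/bit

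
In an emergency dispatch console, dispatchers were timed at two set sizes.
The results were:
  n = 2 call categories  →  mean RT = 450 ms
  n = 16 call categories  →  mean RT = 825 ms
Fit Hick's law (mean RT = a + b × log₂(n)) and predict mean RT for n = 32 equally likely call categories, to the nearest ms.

950 ms

With log₂ n on the abscissa the relation is linear; from the two conditions:
  b = (825 − 450) / (log₂ 16 − log₂ 2) = 375 / (4 − 1) = 125 ms/bit
  a = 450 − 125 × 1 = 325 ms
Then RT(32) = 325 + 125 × log₂ 32 = 325 + 125 × 5 ≈ 950.000 ms.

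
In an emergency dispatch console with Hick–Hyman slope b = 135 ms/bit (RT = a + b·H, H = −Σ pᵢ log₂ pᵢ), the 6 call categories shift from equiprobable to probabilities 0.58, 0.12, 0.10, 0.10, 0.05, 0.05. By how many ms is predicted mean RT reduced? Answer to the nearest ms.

90 ms

Equiprobable entropy H₀ = log₂ 6 = 2.5850 bits.
Skewed entropy H = −Σ pᵢ log₂ pᵢ = 1.9195 bits.
ΔRT = b·(H₀ − H) = 135 × 0.6655 = 89.84 ms.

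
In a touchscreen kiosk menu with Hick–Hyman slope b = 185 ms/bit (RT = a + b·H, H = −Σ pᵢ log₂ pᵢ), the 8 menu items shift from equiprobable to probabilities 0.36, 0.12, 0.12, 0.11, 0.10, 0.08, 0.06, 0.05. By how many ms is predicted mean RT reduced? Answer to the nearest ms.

56 ms

Equiprobable entropy H₀ = log₂ 8 = 3.0000 bits.
Skewed entropy H = −Σ pᵢ log₂ pᵢ = 2.6984 bits.
ΔRT = b·(H₀ − H) = 185 × 0.3016 = 55.80 ms.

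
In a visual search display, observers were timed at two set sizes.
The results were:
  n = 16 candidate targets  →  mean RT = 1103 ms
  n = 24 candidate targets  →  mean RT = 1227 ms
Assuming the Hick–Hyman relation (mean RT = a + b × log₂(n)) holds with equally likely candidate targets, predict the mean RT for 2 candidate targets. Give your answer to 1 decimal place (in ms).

Solve the two-equation system in a and b:
  b = (1227 − 1103) / (log₂ 24 − log₂ 16) = 124 / (4.5850 − 4) = 211.979 ms/bit
  a = 1103 − 211.979 × 4 = 255.082 ms
Then RT(2) = 255.082 + 211.979 × log₂ 2 = 255.082 + 211.979 × 1 ≈ 467.062 ms.

467.1 ms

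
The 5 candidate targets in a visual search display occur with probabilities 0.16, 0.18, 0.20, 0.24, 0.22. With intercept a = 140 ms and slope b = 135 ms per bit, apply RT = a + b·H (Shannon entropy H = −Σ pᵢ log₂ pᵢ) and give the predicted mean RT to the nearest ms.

452 ms

H = 0.16·log₂(1/0.16) + 0.18·log₂(1/0.18) + 0.20·log₂(1/0.20) + 0.24·log₂(1/0.24) + 0.22·log₂(1/0.22) = 2.3074 bits.
RT = 140 + 135 × 2.3074 = 451.50 ms.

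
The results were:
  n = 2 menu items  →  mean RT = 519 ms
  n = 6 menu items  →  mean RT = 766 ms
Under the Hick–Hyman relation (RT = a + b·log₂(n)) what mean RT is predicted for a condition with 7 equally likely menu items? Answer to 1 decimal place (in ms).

800.7 ms

Fit slope and intercept:
  b = (766 − 519) / (log₂ 6 − log₂ 2) = 247 / (2.5850 − 1) = 155.840 ms/bit
  a = 519 − 155.840 × 1 = 363.160 ms
Then RT(7) = 363.160 + 155.840 × log₂ 7 = 363.160 + 155.840 × 2.8074 ≈ 800.658 ms.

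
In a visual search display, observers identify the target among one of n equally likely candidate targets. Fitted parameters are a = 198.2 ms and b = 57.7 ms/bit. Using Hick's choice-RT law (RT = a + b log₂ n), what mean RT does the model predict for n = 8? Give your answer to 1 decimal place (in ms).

371.3 ms

log₂(8) = 3 bits, so RT = 198.2 + 57.7 × 3 ≈ 371.300 ms.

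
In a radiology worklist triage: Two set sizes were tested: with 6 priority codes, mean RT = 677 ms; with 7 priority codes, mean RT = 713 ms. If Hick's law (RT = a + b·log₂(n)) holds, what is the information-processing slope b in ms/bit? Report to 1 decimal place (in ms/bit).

The slope on a log₂ axis is (713 − 677) / (2.8074 − 2.5850) = 161.876 ms/bit.

161.9 ms/bit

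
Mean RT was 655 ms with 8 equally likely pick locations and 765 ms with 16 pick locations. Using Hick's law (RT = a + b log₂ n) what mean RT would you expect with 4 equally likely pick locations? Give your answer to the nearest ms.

With log₂ n on the abscissa the relation is linear; from the two conditions:
  b = (765 − 655) / (log₂ 16 − log₂ 8) = 110 / (4 − 3) = 110 ms/bit
  a = 655 − 110 × 3 = 325 ms
Then RT(4) = 325 + 110 × log₂ 4 = 325 + 110 × 2 ≈ 545.000 ms.

545 ms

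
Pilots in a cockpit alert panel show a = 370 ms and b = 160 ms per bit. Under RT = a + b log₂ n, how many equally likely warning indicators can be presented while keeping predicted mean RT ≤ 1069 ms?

160·log₂ n ≤ 1069 − 370 = 699, giving log₂ n ≤ 4.3688 and n ≤ 20.660. The largest whole number is 20.

20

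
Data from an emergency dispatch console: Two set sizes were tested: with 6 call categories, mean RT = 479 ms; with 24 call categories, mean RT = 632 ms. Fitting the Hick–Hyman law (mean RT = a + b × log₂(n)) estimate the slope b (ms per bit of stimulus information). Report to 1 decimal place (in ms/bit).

The slope on a log₂ axis is (632 − 479) / (4.5850 − 2.5850) = 76.500 ms/bit.

76.5 ms/bit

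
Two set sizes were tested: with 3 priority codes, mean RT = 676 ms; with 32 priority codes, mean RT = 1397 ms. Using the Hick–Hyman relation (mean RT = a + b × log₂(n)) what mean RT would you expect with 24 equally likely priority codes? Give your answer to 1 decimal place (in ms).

1309.4 ms

Solve the two-equation system in a and b:
  b = (1397 − 676) / (log₂ 32 − log₂ 3) = 721 / (5 − 1.5850) = 211.125 ms/bit
  a = 676 − 211.125 × 1.5850 = 341.375 ms
Then RT(24) = 341.375 + 211.125 × log₂ 24 = 341.375 + 211.125 × 4.5850 ≈ 1309.375 ms.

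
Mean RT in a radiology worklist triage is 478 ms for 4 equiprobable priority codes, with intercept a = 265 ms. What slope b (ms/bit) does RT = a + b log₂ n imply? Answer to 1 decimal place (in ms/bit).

4 alternatives carry log₂ 4 = 2 bits; the choice cost is 478 − 265 = 213 ms, so b = 213/2 = 106.500 ms/bit.

106.5 ms/bit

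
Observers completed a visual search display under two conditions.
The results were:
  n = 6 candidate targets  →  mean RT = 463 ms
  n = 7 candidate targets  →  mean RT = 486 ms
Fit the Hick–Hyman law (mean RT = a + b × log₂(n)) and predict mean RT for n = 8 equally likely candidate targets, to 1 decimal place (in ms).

505.9 ms

RT is linear in log₂ n, so two points fix the line:
  b = (486 − 463) / (log₂ 7 − log₂ 6) = 23 / (2.8074 − 2.5850) = 103.421 ms/bit
  a = 463 − 103.421 × 2.5850 = 195.661 ms
Then RT(8) = 195.661 + 103.421 × log₂ 8 = 195.661 + 103.421 × 3 ≈ 505.924 ms.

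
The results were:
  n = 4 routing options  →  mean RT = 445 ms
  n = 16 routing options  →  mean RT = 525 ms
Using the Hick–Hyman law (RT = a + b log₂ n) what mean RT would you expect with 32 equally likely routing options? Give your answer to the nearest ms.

Fit slope and intercept:
  b = (525 − 445) / (log₂ 16 − log₂ 4) = 80 / (4 − 2) = 40 ms/bit
  a = 445 − 40 × 2 = 365 ms
Then RT(32) = 365 + 40 × log₂ 32 = 365 + 40 × 5 ≈ 565.000 ms.

565 ms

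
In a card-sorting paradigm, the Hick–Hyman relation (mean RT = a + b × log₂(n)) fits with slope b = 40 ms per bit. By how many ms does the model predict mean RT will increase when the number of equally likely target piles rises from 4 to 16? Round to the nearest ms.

80 ms

ΔRT = (a + b log₂ n₂) − (a + b log₂ n₁) = b·(log₂ n₂ − log₂ n₁).
log₂(16) − log₂(4) = log₂(16/4) = log₂(4) = 2.
ΔRT = 40 × 2.0000 = 80.000 ms.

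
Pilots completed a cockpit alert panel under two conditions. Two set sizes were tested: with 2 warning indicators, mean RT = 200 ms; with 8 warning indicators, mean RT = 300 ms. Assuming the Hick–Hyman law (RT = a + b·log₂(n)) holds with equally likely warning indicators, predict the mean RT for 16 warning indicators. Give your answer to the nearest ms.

350 ms

RT is linear in log₂ n, so two points fix the line:
  b = (300 − 200) / (log₂ 8 − log₂ 2) = 100 / (3 − 1) = 50 ms/bit
  a = 200 − 50 × 1 = 150 ms
Then RT(16) = 150 + 50 × log₂ 16 = 150 + 50 × 4 ≈ 350.000 ms.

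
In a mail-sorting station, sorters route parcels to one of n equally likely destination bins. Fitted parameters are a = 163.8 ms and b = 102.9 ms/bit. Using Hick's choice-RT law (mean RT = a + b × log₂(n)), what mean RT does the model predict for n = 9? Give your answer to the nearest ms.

log₂(9) = 3.1699 bits, so RT = 163.8 + 102.9 × 3.1699 ≈ 489.985 ms.

490 ms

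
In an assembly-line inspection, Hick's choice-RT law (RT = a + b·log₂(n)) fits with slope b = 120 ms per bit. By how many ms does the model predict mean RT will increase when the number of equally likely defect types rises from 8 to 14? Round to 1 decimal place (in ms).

96.9 ms

The intercept a cancels: ΔRT = b·(log₂ n₂ − log₂ n₁) = b·log₂(n₂/n₁).
log₂(14) − log₂(8) = 3.8074 − 3 = 0.8074.
ΔRT = 120 × 0.8074 = 96.883 ms.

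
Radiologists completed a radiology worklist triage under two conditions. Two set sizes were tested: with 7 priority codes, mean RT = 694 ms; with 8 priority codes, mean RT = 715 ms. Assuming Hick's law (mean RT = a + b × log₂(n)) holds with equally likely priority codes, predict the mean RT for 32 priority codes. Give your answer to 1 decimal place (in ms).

933.0 ms

Solve the two-equation system in a and b:
  b = (715 − 694) / (log₂ 8 − log₂ 7) = 21 / (3 − 2.8074) = 109.009 ms/bit
  a = 694 − 109.009 × 2.8074 = 387.974 ms
Then RT(32) = 387.974 + 109.009 × log₂ 32 = 387.974 + 109.009 × 5 ≈ 933.018 ms.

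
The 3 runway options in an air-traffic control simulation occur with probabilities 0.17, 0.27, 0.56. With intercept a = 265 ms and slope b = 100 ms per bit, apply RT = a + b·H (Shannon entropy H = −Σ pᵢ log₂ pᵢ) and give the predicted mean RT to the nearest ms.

H = 0.17·log₂(1/0.17) + 0.27·log₂(1/0.27) + 0.56·log₂(1/0.56) = 1.4130 bits.
RT = 265 + 100 × 1.4130 = 406.30 ms.

406 ms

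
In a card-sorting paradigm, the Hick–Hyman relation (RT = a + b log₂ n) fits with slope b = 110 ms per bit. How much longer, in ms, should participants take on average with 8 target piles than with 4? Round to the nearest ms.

The intercept a cancels: ΔRT = b·(log₂ n₂ − log₂ n₁) = b·log₂(n₂/n₁).
log₂(8) − log₂(4) = log₂(8/4) = log₂(2) = 1.
ΔRT = 110 × 1.0000 = 110.000 ms.

110 ms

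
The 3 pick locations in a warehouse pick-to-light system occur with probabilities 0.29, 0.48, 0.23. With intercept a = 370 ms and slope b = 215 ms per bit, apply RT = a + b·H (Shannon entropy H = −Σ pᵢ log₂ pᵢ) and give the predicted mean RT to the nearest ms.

H = 0.29·log₂(1/0.29) + 0.48·log₂(1/0.48) + 0.23·log₂(1/0.23) = 1.5138 bits.
RT = 370 + 215 × 1.5138 = 695.48 ms.

695 ms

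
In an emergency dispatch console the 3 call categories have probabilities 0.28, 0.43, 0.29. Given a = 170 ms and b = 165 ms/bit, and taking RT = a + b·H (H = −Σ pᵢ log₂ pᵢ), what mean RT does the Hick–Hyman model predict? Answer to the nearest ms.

H = 0.28·log₂(1/0.28) + 0.43·log₂(1/0.43) + 0.29·log₂(1/0.29) = 1.5557 bits.
RT = 170 + 165 × 1.5557 = 426.69 ms.

427 ms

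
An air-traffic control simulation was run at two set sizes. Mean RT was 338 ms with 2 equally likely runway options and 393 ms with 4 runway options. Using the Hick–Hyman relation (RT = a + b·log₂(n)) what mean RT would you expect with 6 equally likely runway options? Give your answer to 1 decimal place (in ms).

RT is linear in log₂ n, so two points fix the line:
  b = (393 − 338) / (log₂ 4 − log₂ 2) = 55 / (2 − 1) = 55.000 ms/bit
  a = 338 − 55.000 × 1 = 283.000 ms
Then RT(6) = 283.000 + 55.000 × log₂ 6 = 283.000 + 55.000 × 2.5850 ≈ 425.173 ms.

425.2 ms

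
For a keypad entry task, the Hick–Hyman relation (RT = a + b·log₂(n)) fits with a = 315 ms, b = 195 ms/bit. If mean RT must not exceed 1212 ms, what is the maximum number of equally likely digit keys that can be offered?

Information budget: (1212 − 315)/195 = 4.6000 bits, so n ≤ 2^4.6000 = 24.251 → at most 24.

24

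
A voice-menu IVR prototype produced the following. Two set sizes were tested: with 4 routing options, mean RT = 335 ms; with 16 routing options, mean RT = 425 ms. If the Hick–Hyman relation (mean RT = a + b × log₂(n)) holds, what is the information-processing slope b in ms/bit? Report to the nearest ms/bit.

45 ms/bit

Slope: b = (425 − 335) / (log₂ 16 − log₂ 4) = 90/2.0000 = 45 ms/bit.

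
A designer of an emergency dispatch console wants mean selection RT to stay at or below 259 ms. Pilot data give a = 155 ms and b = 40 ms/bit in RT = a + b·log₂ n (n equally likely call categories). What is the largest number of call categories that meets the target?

40·log₂ n ≤ 259 − 155 = 104, giving log₂ n ≤ 2.6000 and n ≤ 6.063. The largest whole number is 6.

6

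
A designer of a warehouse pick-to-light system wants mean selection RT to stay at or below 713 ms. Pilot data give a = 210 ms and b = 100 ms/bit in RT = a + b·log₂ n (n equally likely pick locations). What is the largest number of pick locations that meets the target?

Set 210 + 100·log₂ n ≤ 713 → log₂ n ≤ (713 − 210)/100 = 5.0300.
So n ≤ 2^5.0300 = 32.672; the largest integer n is 32.

32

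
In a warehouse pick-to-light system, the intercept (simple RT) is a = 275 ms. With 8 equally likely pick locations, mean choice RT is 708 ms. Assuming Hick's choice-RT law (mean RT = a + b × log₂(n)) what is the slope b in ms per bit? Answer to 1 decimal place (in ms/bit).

144.3 ms/bit

log₂(8) = 3 bits.
b = (RT − a)/log₂ n = (708 − 275) / 3 = 144.333 ms/bit.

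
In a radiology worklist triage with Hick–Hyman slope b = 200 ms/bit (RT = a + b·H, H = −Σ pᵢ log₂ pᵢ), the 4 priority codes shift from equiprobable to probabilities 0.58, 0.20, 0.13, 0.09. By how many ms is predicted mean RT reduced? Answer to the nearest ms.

77 ms

Equiprobable entropy H₀ = log₂ 4 = 2.0000 bits.
Skewed entropy H = −Σ pᵢ log₂ pᵢ = 1.6155 bits.
ΔRT = b·(H₀ − H) = 200 × 0.3845 = 76.90 ms.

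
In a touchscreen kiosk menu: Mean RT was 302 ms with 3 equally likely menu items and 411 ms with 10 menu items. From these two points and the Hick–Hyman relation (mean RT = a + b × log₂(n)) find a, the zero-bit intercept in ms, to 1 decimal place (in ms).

Slope: b = (411 − 302) / (log₂ 10 − log₂ 3) = 109/1.7370 = 62.753 ms/bit.
Intercept: a = 302 − 62.753·log₂(3) = 202.539 ms.

202.5 ms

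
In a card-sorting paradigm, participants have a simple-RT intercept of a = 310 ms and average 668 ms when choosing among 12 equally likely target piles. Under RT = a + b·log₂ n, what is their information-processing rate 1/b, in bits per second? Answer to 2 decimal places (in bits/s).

10.01 bits/s

b = (668 − 310)/log₂ 12 = 358/3.5850 = 99.862 ms per bit = 0.09986 s/bit; the reciprocal is 10.014 bits/s.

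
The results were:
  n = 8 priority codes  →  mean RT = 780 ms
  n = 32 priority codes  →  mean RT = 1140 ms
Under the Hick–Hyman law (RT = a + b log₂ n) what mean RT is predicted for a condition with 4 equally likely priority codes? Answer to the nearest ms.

600 ms

RT is linear in log₂ n, so two points fix the line:
  b = (1140 − 780) / (log₂ 32 − log₂ 8) = 360 / (5 − 3) = 180 ms/bit
  a = 780 − 180 × 3 = 240 ms
Then RT(4) = 240 + 180 × log₂ 4 = 240 + 180 × 2 ≈ 600.000 ms.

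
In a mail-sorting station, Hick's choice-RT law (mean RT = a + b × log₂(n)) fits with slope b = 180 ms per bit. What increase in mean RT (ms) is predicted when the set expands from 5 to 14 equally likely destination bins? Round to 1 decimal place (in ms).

The intercept a cancels: ΔRT = b·(log₂ n₂ − log₂ n₁) = b·log₂(n₂/n₁).
log₂(14) − log₂(5) = 3.8074 − 2.3219 = 1.4854.
ΔRT = 180 × 1.4854 = 267.377 ms.

267.4 ms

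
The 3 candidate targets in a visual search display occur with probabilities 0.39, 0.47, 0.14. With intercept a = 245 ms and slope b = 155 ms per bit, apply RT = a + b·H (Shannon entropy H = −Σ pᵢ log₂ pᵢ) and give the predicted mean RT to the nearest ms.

H = 0.39·log₂(1/0.39) + 0.47·log₂(1/0.47) + 0.14·log₂(1/0.14) = 1.4389 bits.
RT = 245 + 155 × 1.4389 = 468.02 ms.

468 ms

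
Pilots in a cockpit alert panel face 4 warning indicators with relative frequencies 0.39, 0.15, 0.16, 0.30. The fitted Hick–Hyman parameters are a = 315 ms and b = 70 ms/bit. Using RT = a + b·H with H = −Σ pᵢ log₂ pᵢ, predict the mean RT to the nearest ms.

447 ms

Entropy contributions −pᵢ log₂ pᵢ: 0.5298, 0.4105, 0.4230, 0.5211; sum H = 1.8844 bits.
RT = a + bH = 315 + 70·1.8844 = 446.91 ms.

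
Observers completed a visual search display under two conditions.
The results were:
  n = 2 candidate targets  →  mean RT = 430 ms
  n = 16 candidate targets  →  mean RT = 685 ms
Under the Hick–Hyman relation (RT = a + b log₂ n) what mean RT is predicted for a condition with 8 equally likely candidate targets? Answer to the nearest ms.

600 ms

Fit slope and intercept:
  b = (685 − 430) / (log₂ 16 − log₂ 2) = 255 / (4 − 1) = 85 ms/bit
  a = 430 − 85 × 1 = 345 ms
Then RT(8) = 345 + 85 × log₂ 8 = 345 + 85 × 3 ≈ 600.000 ms.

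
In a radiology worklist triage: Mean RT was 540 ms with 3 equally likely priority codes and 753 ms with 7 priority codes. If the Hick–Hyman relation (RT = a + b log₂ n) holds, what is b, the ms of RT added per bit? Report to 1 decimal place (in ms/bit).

b = (RT₂ − RT₁)/(log₂ n₂ − log₂ n₁) = (753 − 540)/(2.8074 − 1.5850) = 174.248 ms/bit.

174.2 ms/bit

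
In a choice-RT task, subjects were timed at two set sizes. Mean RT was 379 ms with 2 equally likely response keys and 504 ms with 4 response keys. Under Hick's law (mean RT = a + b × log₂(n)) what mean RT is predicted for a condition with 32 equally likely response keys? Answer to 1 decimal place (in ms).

879.0 ms

Solve the two-equation system in a and b:
  b = (504 − 379) / (log₂ 4 − log₂ 2) = 125 / (2 − 1) = 125.000 ms/bit
  a = 379 − 125.000 × 1 = 254.000 ms
Then RT(32) = 254.000 + 125.000 × log₂ 32 = 254.000 + 125.000 × 5 ≈ 879.000 ms.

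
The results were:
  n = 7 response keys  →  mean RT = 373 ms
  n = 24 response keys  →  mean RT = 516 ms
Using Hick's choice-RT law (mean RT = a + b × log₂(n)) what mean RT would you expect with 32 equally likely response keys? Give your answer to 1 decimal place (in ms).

549.4 ms

Fit slope and intercept:
  b = (516 − 373) / (log₂ 24 − log₂ 7) = 143 / (4.5850 − 2.8074) = 80.445 ms/bit
  a = 373 − 80.445 × 2.8074 = 147.162 ms
Then RT(32) = 147.162 + 80.445 × log₂ 32 = 147.162 + 80.445 × 5 ≈ 549.388 ms.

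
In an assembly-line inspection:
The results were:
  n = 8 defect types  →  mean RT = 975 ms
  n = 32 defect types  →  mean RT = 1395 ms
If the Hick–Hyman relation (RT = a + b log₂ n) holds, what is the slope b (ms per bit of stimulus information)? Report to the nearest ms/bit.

210 ms/bit

Slope: b = (1395 − 975) / (log₂ 32 − log₂ 8) = 420/2.0000 = 210 ms/bit.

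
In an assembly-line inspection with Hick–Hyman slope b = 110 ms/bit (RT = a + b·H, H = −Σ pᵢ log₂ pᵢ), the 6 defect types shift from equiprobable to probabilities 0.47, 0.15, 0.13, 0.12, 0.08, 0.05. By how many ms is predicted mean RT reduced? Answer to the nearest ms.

Equiprobable entropy H₀ = log₂ 6 = 2.5850 bits.
Skewed entropy H = −Σ pᵢ log₂ pᵢ = 2.1798 bits.
ΔRT = b·(H₀ − H) = 110 × 0.4051 = 44.57 ms.

45 ms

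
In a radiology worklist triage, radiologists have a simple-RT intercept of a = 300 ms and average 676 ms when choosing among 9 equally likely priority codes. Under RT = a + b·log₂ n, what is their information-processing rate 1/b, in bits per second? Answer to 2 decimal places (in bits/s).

Choice component = 676 − 300 = 376 ms over log₂(9) = 3.1699 bits.
b = 376 / 3.1699 = 118.615 ms/bit, so 1/b = 8.431 bits/s.

8.43 bits/s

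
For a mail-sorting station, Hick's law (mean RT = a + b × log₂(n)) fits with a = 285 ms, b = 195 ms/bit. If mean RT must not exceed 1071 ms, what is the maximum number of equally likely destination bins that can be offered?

Information budget: (1071 − 285)/195 = 4.0308 bits, so n ≤ 2^4.0308 = 16.345 → at most 16.

16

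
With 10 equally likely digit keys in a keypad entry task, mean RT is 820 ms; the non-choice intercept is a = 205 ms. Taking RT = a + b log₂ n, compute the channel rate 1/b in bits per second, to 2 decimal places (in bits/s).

5.40 bits/s

b = (820 − 205)/log₂ 10 = 615/3.3219 = 185.133 ms per bit = 0.18513 s/bit; the reciprocal is 5.402 bits/s.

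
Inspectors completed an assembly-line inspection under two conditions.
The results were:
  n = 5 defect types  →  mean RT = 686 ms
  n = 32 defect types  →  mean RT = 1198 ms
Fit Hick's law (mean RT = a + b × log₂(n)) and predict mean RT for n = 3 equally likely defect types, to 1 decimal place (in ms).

545.1 ms

RT is linear in log₂ n, so two points fix the line:
  b = (1198 − 686) / (log₂ 32 − log₂ 5) = 512 / (5 − 2.3219) = 191.182 ms/bit
  a = 686 − 191.182 × 2.3219 = 242.088 ms
Then RT(3) = 242.088 + 191.182 × log₂ 3 = 242.088 + 191.182 × 1.5850 ≈ 545.105 ms.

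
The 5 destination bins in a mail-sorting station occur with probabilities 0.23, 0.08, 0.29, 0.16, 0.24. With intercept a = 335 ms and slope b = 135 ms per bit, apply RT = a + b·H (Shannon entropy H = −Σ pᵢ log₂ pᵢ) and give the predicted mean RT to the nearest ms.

634 ms

Entropy contributions −pᵢ log₂ pᵢ: 0.4877, 0.2915, 0.5179, 0.4230, 0.4941; sum H = 2.2142 bits.
RT = a + bH = 335 + 135·2.2142 = 633.92 ms.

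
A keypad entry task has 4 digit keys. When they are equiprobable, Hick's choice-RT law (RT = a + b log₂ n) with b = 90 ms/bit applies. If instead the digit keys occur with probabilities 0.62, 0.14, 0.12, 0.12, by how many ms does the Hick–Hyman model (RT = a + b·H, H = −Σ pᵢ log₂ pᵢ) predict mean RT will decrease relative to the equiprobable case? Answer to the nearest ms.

The RT saving is b·ΔH. Equiprobable H₀ = log₂(4) = 2.0000 bits; with the given probabilities H = 1.5588 bits.
b·(H₀ − H) = 90 × (2.0000 − 1.5588) = 39.70 ms.

40 ms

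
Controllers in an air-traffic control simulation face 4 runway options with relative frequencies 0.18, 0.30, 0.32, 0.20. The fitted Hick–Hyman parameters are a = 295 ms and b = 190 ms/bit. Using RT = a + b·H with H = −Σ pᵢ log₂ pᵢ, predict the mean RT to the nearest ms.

Entropy contributions −pᵢ log₂ pᵢ: 0.4453, 0.5211, 0.5260, 0.4644; sum H = 1.9568 bits.
RT = a + bH = 295 + 190·1.9568 = 666.80 ms.

667 ms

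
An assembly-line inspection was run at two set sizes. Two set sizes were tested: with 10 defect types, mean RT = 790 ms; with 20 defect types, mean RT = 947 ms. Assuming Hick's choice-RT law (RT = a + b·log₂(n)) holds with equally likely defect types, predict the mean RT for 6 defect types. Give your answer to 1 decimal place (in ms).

674.3 ms

RT is linear in log₂ n, so two points fix the line:
  b = (947 − 790) / (log₂ 20 − log₂ 10) = 157 / (4.3219 − 3.3219) = 157.000 ms/bit
  a = 790 − 157.000 × 3.3219 = 268.457 ms
Then RT(6) = 268.457 + 157.000 × log₂ 6 = 268.457 + 157.000 × 2.5850 ≈ 674.296 ms.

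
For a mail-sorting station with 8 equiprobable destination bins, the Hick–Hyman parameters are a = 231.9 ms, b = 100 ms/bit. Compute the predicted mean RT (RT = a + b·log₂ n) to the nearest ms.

log₂(8) = 3 bits, so RT = 231.9 + 100 × 3 ≈ 531.900 ms.

532 ms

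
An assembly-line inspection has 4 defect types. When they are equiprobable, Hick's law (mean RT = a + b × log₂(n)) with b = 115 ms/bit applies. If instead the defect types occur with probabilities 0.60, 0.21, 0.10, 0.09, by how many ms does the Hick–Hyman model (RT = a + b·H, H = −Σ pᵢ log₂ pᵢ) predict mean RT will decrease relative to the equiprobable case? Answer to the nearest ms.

51 ms

Equiprobable entropy H₀ = log₂ 4 = 2.0000 bits.
Skewed entropy H = −Σ pᵢ log₂ pᵢ = 1.5598 bits.
ΔRT = b·(H₀ − H) = 115 × 0.4402 = 50.62 ms.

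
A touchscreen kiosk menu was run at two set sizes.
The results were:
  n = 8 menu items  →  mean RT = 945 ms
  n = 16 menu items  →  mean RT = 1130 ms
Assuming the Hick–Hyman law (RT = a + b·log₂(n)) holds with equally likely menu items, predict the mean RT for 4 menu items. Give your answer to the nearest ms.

760 ms

With log₂ n on the abscissa the relation is linear; from the two conditions:
  b = (1130 − 945) / (log₂ 16 − log₂ 8) = 185 / (4 − 3) = 185 ms/bit
  a = 945 − 185 × 3 = 390 ms
Then RT(4) = 390 + 185 × log₂ 4 = 390 + 185 × 2 ≈ 760.000 ms.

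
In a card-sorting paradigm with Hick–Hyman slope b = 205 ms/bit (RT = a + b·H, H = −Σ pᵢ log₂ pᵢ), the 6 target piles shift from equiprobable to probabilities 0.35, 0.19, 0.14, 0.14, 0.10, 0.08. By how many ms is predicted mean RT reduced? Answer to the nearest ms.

Equiprobable entropy H₀ = log₂ 6 = 2.5850 bits.
Skewed entropy H = −Σ pᵢ log₂ pᵢ = 2.4032 bits.
ΔRT = b·(H₀ − H) = 205 × 0.1817 = 37.25 ms.

37 ms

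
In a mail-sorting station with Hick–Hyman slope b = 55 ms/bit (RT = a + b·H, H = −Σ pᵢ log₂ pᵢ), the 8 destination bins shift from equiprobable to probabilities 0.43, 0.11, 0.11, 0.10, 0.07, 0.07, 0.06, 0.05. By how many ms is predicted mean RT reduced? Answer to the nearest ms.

Equiprobable entropy H₀ = log₂ 8 = 3.0000 bits.
Skewed entropy H = −Σ pᵢ log₂ pᵢ = 2.5531 bits.
ΔRT = b·(H₀ − H) = 55 × 0.4469 = 24.58 ms.

25 ms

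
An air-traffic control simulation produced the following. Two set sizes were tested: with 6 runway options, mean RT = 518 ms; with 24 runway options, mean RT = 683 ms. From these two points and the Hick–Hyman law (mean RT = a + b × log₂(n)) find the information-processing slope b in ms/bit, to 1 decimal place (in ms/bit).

b = (RT₂ − RT₁)/(log₂ n₂ − log₂ n₁) = (683 − 518)/(4.5850 − 2.5850) = 82.500 ms/bit.

82.5 ms/bit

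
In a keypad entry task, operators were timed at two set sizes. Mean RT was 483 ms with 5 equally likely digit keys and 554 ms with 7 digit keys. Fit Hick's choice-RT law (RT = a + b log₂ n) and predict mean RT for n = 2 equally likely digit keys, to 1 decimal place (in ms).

289.7 ms

Fit slope and intercept:
  b = (554 − 483) / (log₂ 7 − log₂ 5) = 71 / (2.8074 − 2.3219) = 146.263 ms/bit
  a = 483 − 146.263 × 2.3219 = 143.388 ms
Then RT(2) = 143.388 + 146.263 × log₂ 2 = 143.388 + 146.263 × 1 ≈ 289.651 ms.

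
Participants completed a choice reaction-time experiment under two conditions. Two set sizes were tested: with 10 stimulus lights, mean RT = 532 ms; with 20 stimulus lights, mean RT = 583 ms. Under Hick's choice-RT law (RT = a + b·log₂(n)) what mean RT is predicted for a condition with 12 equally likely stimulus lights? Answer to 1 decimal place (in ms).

545.4 ms

Fit slope and intercept:
  b = (583 − 532) / (log₂ 20 − log₂ 10) = 51 / (4.3219 − 3.3219) = 51.000 ms/bit
  a = 532 − 51.000 × 3.3219 = 362.582 ms
Then RT(12) = 362.582 + 51.000 × log₂ 12 = 362.582 + 51.000 × 3.5850 ≈ 545.415 ms.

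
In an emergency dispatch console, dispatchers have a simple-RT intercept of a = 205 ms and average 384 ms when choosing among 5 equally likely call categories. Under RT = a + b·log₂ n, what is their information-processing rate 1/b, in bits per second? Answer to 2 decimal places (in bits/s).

Choice component = 384 − 205 = 179 ms over log₂(5) = 2.3219 bits.
b = 179 / 2.3219 = 77.091 ms/bit, so 1/b = 12.972 bits/s.

12.97 bits/s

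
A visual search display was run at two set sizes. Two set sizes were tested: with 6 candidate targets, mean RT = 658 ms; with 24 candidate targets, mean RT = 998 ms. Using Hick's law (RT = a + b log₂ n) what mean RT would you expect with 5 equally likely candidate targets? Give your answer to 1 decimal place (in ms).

Solve the two-equation system in a and b:
  b = (998 − 658) / (log₂ 24 − log₂ 6) = 340 / (4.5850 − 2.5850) = 170.000 ms/bit
  a = 658 − 170.000 × 2.5850 = 218.556 ms
Then RT(5) = 218.556 + 170.000 × log₂ 5 = 218.556 + 170.000 × 2.3219 ≈ 613.284 ms.

613.3 ms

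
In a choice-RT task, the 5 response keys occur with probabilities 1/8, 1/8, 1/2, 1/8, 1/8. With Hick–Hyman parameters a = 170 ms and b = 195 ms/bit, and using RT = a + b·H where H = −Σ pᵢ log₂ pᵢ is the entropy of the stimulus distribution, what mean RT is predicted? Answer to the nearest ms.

560 ms

H = −Σ pᵢ log₂ pᵢ = 0.125·3 + 0.125·3 + 0.5·1 + 0.125·3 + 0.125·3 = 2.000 bits.
RT = 170 + 195 × 2.000 = 560.00 ms.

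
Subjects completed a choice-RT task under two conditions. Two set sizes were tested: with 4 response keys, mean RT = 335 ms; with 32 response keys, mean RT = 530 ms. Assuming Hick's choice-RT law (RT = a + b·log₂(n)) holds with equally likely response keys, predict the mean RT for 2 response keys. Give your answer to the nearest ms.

With log₂ n on the abscissa the relation is linear; from the two conditions:
  b = (530 − 335) / (log₂ 32 − log₂ 4) = 195 / (5 − 2) = 65 ms/bit
  a = 335 − 65 × 2 = 205 ms
Then RT(2) = 205 + 65 × log₂ 2 = 205 + 65 × 1 ≈ 270.000 ms.

270 ms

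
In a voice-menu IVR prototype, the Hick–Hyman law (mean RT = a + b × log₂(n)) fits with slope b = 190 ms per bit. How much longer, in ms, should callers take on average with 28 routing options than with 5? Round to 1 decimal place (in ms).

472.2 ms

ΔRT = (a + b log₂ n₂) − (a + b log₂ n₁) = b·(log₂ n₂ − log₂ n₁).
log₂(28) − log₂(5) = 4.8074 − 2.3219 = 2.4854.
ΔRT = 190 × 2.4854 = 472.231 ms.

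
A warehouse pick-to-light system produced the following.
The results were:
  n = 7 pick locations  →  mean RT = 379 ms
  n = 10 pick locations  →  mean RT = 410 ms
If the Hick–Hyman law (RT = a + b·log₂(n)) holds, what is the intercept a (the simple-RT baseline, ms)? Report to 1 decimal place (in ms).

The slope on a log₂ axis is (410 − 379) / (3.3219 − 2.8074) = 60.244 ms/bit.
Intercept: a = 379 − 60.244·log₂(7) = 209.873 ms.

209.9 ms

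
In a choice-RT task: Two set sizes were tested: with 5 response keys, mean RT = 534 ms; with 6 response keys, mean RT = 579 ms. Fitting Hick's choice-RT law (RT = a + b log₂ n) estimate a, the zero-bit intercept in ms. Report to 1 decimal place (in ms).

b = (RT₂ − RT₁)/(log₂ n₂ − log₂ n₁) = (579 − 534)/(2.5850 − 2.3219) = 171.080 ms/bit.
a = RT₁ − b·log₂ n₁ = 534 − 171.080 × 2.3219 = 136.764 ms.

136.8 ms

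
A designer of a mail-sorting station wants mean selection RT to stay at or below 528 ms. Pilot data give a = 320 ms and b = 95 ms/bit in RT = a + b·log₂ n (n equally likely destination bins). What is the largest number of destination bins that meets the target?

4

Information budget: (528 − 320)/95 = 2.1895 bits, so n ≤ 2^2.1895 = 4.561 → at most 4.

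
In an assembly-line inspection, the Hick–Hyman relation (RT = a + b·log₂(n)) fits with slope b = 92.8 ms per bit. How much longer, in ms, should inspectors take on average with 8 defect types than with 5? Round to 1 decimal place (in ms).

62.9 ms

ΔRT = (a + b log₂ n₂) − (a + b log₂ n₁) = b·(log₂ n₂ − log₂ n₁).
log₂(8) − log₂(5) = 3 − 2.3219 = 0.6781.
ΔRT = 92.8 × 0.6781 = 62.925 ms.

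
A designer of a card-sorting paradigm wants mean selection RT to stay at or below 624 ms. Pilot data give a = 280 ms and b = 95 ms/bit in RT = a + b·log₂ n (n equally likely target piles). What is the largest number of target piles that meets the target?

Information budget: (624 − 280)/95 = 3.6211 bits, so n ≤ 2^3.6211 = 12.304 → at most 12.

12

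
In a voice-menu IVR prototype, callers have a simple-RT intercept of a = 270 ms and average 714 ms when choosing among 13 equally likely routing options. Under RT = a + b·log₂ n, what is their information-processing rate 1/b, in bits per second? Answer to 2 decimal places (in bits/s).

8.33 bits/s

Choice component = 714 − 270 = 444 ms over log₂(13) = 3.7004 bits.
b = 444 / 3.7004 = 119.986 ms/bit, so 1/b = 8.334 bits/s.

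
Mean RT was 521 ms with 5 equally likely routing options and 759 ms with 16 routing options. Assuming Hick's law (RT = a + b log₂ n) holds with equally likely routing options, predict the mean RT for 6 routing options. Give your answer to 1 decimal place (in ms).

558.3 ms

Solve the two-equation system in a and b:
  b = (759 − 521) / (log₂ 16 − log₂ 5) = 238 / (4 − 2.3219) = 141.829 ms/bit
  a = 521 − 141.829 × 2.3219 = 191.682 ms
Then RT(6) = 191.682 + 141.829 × log₂ 6 = 191.682 + 141.829 × 2.5850 ≈ 558.306 ms.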